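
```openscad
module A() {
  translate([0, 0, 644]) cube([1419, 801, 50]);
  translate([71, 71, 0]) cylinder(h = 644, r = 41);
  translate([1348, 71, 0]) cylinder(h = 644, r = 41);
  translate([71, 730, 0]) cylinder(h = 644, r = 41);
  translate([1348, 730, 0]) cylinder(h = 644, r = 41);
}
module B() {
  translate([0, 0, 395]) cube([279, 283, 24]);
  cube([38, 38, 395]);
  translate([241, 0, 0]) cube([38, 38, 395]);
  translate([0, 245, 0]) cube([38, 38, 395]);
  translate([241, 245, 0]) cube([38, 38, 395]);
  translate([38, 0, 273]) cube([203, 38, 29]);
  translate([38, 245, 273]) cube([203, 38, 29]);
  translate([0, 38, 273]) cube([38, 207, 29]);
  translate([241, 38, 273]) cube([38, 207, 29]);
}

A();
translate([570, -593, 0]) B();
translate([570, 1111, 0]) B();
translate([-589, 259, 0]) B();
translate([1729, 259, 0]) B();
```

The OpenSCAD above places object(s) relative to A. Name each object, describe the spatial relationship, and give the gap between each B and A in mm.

Each stool's nearest face is 310 mm from the table's bounding box.

A is a table. B is a stool. Four stools sit around the table at the −y, +y, −x, +x sides. The gap between each stool and the table is 310 mm.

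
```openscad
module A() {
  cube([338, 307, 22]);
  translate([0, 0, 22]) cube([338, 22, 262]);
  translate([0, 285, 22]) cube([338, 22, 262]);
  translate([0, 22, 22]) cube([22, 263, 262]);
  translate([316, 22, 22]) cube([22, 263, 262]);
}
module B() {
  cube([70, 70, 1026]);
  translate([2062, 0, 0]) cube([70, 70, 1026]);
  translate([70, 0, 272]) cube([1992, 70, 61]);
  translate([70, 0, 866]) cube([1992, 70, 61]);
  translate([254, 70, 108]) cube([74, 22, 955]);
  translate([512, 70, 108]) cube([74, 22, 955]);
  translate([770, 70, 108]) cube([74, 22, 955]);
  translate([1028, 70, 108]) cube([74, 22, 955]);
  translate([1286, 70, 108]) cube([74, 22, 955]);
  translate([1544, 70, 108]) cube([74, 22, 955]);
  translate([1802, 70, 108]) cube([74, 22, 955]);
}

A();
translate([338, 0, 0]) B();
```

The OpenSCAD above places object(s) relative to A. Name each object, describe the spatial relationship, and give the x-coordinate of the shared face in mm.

A is an open box. B is a fence section. The fence section is against the open box's +x side, with their −y faces flush. The x-coordinate of the shared face is 338 mm.

The open box's +x face and the fence section's −x face are both at x = 338 mm.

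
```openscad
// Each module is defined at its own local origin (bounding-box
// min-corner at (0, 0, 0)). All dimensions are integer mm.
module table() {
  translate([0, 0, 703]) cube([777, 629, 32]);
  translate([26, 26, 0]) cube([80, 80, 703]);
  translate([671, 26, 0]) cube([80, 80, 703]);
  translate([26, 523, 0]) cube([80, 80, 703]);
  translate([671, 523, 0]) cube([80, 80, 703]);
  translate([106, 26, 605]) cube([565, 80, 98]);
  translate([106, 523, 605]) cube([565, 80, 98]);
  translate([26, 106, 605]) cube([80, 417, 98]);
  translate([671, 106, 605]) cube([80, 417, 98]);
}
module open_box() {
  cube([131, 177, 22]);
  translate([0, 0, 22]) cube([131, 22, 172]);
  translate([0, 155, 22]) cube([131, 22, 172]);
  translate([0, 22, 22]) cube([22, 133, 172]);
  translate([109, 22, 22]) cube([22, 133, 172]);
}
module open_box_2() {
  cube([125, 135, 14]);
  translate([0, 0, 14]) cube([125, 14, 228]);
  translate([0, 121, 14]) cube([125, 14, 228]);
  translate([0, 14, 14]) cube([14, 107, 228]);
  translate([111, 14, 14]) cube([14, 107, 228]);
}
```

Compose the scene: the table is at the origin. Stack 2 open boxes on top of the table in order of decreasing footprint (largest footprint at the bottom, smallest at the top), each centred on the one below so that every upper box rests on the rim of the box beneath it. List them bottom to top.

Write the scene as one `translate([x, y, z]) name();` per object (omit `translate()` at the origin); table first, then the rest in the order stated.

table();
translate([323, 226, 735]) open_box();
translate([326, 247, 929]) open_box_2();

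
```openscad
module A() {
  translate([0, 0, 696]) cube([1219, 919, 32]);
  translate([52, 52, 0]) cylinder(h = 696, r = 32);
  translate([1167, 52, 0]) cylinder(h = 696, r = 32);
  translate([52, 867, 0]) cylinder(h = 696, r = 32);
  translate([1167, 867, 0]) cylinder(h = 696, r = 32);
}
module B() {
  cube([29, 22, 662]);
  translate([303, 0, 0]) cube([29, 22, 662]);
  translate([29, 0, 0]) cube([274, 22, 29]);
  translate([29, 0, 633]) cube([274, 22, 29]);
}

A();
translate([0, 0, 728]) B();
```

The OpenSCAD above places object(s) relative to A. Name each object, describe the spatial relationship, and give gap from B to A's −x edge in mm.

The picture frame's min-x is at 0; the table's min-x is 0; gap = 0 mm.

A is a table. B is a picture frame. The picture frame is on top of the table. The gap from the picture frame to the table's −x edge is 0 mm.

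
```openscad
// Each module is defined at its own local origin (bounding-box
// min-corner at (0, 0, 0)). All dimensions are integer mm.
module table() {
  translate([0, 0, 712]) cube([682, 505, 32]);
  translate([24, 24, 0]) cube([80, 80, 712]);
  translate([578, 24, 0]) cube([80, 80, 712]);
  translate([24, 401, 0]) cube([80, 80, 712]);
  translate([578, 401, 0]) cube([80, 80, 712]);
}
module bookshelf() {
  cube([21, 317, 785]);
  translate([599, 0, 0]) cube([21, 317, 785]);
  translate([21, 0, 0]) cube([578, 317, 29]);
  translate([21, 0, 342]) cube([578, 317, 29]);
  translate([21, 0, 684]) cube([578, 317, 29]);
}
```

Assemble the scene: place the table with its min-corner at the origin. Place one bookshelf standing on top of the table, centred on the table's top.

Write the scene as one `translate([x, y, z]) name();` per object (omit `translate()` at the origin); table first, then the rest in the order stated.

table();
translate([31, 94, 744]) bookshelf();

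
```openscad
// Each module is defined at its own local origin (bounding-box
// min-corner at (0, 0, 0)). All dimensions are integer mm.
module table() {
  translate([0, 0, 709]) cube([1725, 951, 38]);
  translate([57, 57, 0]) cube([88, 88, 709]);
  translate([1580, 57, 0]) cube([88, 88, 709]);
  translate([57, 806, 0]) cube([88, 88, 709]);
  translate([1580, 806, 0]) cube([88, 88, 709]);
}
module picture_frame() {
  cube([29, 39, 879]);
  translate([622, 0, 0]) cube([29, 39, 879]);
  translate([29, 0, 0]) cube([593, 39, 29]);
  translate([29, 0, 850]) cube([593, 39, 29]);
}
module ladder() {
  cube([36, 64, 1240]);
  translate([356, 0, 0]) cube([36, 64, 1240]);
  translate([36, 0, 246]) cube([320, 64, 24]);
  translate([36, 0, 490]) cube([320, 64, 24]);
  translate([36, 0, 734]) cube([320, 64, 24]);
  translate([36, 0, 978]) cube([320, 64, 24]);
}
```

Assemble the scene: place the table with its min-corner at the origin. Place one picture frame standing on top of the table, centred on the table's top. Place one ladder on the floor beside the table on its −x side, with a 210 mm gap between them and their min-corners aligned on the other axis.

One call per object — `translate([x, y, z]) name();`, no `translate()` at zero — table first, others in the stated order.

table();
translate([537, 456, 747]) picture_frame();
translate([-602, 0, 0]) ladder();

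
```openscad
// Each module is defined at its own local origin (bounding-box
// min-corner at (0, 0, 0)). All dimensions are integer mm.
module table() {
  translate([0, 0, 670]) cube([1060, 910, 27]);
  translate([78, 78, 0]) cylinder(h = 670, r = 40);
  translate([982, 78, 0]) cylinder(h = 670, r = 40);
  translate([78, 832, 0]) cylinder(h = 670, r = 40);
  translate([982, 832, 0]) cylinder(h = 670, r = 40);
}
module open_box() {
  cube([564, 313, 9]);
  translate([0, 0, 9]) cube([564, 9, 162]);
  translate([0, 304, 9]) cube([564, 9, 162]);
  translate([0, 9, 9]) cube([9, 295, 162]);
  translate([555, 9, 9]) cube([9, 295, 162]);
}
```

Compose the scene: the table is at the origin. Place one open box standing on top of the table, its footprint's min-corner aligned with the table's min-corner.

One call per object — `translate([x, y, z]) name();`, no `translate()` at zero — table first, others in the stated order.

table();
translate([0, 0, 697]) open_box();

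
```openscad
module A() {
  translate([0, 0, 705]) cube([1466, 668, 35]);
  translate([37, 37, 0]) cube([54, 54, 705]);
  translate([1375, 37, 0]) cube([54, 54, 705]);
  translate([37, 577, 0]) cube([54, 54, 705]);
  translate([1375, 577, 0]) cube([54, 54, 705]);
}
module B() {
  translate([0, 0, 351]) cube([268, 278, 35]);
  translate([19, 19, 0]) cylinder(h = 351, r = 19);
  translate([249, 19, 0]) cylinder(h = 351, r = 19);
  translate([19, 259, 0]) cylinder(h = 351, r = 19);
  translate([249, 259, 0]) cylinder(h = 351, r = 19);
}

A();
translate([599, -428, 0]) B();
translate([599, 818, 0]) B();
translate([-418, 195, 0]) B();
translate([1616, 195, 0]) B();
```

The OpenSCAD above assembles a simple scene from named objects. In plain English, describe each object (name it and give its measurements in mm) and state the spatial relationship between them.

A is a table: top 1466 mm (x) × 668 mm (y), 35 mm thick, upper face at z = 740 mm, on four 54×54 mm square legs, each inset 37 mm from the nearest pair of top edges, running from z = 0 to the bottom of the top.

B is a four-legged stool. The seat is 268×278 mm, 35 mm thick, top at z = 386 mm. It stands on four round legs, each 38 mm in diameter, from z = 0 to the seat underside, each leg's axis is inset half a diameter from the nearest pair of seat edges (so the leg's bounding box is flush with the corner).

Four stools sit around the table at the −y, +y, −x, +x sides.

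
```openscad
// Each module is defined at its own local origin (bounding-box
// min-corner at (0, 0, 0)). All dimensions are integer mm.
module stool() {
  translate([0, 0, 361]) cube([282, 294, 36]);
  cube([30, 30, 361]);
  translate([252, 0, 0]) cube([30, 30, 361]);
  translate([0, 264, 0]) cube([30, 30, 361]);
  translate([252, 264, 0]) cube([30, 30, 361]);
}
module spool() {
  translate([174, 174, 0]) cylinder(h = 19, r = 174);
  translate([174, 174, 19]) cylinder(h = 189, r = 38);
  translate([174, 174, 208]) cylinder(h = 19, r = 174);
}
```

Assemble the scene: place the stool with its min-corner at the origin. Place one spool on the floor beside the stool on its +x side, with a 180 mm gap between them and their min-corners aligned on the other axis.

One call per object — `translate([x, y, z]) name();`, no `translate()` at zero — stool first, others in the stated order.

stool();
translate([462, 0, 0]) spool();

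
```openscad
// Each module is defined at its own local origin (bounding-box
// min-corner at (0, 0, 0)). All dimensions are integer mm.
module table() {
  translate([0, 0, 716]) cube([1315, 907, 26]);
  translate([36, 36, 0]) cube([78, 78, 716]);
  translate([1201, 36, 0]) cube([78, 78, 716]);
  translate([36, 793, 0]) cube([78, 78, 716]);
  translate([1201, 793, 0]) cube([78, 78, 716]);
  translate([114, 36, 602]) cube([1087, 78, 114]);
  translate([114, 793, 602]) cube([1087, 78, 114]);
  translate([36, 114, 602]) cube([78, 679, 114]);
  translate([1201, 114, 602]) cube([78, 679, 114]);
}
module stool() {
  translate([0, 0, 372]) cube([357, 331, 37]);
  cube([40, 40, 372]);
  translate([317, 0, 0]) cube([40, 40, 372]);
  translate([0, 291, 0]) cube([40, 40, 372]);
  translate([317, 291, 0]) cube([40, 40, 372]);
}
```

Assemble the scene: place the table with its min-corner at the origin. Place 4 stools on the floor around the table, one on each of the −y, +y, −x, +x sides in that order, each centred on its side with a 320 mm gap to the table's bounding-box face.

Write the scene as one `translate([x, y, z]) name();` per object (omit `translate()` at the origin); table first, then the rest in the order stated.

table();
translate([479, -651, 0]) stool();
translate([479, 1227, 0]) stool();
translate([-677, 288, 0]) stool();
translate([1635, 288, 0]) stool();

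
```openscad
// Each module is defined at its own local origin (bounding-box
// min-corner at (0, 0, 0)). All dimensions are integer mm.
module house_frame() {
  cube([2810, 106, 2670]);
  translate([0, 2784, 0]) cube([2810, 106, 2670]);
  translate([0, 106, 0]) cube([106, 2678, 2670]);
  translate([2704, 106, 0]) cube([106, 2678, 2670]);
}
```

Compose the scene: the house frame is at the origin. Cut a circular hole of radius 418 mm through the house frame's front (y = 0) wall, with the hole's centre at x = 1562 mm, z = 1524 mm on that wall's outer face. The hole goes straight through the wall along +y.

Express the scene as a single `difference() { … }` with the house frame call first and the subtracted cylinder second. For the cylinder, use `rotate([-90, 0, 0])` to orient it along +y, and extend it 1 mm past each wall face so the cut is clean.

difference() {
  house_frame();
  translate([1562, -1, 1524]) rotate([-90, 0, 0]) cylinder(h = 108, r = 418);
}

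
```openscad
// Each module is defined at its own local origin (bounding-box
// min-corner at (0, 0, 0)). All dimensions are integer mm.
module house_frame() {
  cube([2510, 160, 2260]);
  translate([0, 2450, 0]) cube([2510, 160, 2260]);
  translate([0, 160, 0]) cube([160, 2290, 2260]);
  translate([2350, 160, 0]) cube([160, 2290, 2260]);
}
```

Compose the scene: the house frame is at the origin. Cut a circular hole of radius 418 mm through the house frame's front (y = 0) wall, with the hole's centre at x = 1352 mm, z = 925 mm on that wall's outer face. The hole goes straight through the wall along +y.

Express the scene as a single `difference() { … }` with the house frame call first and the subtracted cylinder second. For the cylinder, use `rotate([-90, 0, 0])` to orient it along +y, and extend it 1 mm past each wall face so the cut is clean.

difference() {
  house_frame();
  translate([1352, -1, 925]) rotate([-90, 0, 0]) cylinder(h = 162, r = 418);
}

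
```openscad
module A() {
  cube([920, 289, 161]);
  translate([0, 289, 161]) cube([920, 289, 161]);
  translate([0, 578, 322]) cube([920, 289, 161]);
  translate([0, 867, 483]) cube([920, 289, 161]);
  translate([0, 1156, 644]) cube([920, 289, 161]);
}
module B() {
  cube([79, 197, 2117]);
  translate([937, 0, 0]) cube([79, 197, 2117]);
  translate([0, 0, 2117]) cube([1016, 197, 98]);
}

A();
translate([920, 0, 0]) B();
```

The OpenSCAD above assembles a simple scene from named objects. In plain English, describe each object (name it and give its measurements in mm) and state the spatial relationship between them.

A is a run of 5 identical solid stair steps. Each tread is 920×289 mm and each step block is 161 mm high. Step 1 rests on the floor; step k is offset from step 1 by (k−1)×289 mm in y and (k−1)×161 mm in z.

B is a rectangular door frame: two vertical jambs of 79×197 mm section, 2117 mm tall, with a clear opening 858 mm wide between their inner faces. A header 98 mm tall and 197 mm deep lies on top of the jambs and spans the full outside width.

The door frame is against the staircase's +x side, with their −y faces flush.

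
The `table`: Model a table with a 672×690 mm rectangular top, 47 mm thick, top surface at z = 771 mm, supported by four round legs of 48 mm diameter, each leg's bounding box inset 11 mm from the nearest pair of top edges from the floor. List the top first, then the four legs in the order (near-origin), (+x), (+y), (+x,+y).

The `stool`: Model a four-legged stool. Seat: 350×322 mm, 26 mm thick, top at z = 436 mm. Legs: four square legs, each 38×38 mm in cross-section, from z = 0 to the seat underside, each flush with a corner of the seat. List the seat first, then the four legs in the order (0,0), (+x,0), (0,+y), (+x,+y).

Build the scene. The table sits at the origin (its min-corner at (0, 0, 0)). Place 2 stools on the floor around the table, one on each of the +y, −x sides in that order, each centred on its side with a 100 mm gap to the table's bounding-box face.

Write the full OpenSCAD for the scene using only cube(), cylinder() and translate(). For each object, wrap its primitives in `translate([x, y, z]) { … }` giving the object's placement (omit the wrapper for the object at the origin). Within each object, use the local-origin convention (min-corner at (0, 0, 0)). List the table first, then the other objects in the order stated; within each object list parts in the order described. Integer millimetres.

translate([0, 0, 724]) cube([672, 690, 47]);
translate([35, 35, 0]) cylinder(h = 724, r = 24);
translate([637, 35, 0]) cylinder(h = 724, r = 24);
translate([35, 655, 0]) cylinder(h = 724, r = 24);
translate([637, 655, 0]) cylinder(h = 724, r = 24);
translate([161, 790, 0]) {
  translate([0, 0, 410]) cube([350, 322, 26]);
  cube([38, 38, 410]);
  translate([312, 0, 0]) cube([38, 38, 410]);
  translate([0, 284, 0]) cube([38, 38, 410]);
  translate([312, 284, 0]) cube([38, 38, 410]);
}
translate([-450, 184, 0]) {
  translate([0, 0, 410]) cube([350, 322, 26]);
  cube([38, 38, 410]);
  translate([312, 0, 0]) cube([38, 38, 410]);
  translate([0, 284, 0]) cube([38, 38, 410]);
  translate([312, 284, 0]) cube([38, 38, 410]);
}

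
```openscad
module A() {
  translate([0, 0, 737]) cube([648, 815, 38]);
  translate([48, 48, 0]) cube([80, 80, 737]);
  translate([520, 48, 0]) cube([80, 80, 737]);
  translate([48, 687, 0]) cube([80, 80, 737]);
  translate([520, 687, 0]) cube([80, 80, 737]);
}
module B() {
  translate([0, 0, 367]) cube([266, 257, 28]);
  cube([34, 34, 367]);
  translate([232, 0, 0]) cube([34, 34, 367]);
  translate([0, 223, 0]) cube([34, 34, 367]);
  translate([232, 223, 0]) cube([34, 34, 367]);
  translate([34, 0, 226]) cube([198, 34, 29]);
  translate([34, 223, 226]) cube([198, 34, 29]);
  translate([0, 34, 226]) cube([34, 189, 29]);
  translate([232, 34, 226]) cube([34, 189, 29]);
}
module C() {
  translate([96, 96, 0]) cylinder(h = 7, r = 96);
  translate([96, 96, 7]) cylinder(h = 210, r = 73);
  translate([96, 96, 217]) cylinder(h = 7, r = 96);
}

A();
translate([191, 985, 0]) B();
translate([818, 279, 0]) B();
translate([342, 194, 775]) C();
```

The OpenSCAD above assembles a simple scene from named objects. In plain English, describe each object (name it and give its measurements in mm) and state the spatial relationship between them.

A is a table: top 648 mm (x) × 815 mm (y), 38 mm thick, upper face at z = 775 mm, on four 80×80 mm square legs, each inset 48 mm from the nearest pair of top edges, running from z = 0 to the bottom of the top.

B is a four-legged stool. The seat is a 266×257×28 mm slab whose top surface is at z = 395 mm; four square legs, each 34×34 mm in cross-section, run from the floor (z = 0) to the underside of the seat, each flush with a corner of the seat. Four stretchers, 34 mm wide and 29 mm tall, connect adjacent legs with their undersides at z = 226 mm, each running between the inner faces of the legs it joins and aligned with the legs' outer faces on the other axis.

C is a spool: two coaxial disc flanges of radius 96 mm and thickness 7 mm, joined by a core cylinder of radius 73 mm and height 210 mm. The lower flange rests on z = 0 and the three cylinders share a vertical axis.

Two stools sit around the table at the +y, +x sides. The spool is on top of the table.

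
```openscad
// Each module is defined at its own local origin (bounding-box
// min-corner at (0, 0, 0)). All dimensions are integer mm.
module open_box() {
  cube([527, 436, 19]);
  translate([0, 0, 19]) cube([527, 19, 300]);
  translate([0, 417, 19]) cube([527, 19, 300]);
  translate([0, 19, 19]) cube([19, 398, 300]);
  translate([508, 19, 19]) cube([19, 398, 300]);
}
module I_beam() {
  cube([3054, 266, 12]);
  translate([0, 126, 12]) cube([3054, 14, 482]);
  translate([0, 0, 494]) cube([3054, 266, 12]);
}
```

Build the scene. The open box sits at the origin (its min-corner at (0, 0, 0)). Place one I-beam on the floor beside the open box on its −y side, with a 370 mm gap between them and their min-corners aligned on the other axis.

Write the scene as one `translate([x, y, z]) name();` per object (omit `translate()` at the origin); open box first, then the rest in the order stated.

open_box();
translate([0, -636, 0]) I_beam();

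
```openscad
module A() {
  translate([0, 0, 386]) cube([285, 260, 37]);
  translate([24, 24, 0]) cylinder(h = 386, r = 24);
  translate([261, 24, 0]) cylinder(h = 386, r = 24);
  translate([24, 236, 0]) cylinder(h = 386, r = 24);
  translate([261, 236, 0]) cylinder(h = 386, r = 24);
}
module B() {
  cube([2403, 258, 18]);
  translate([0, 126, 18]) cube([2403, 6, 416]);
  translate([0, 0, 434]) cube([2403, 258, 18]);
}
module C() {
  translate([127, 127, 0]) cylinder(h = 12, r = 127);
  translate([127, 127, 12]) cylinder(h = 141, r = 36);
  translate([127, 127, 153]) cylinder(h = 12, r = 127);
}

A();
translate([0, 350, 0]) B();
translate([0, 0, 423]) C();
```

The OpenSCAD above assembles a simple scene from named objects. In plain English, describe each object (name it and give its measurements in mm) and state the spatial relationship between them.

A is a simple wooden stool: a rectangular seat 285 mm (x) by 260 mm (y), 37 mm thick, top face at z = 423 mm, on four round legs, each 48 mm in diameter. The legs rest on z = 0, each leg's axis is inset half a diameter from the nearest pair of seat edges (so the leg's bounding box is flush with the corner).

B is an I-beam lying along x, 2403 mm long. Overall section height 452 mm. Two flanges 258 mm wide (y) and 18 mm thick, one on the floor and one at the top; a web 6 mm thick runs between them, centred on the flange width.

C is a spool: two coaxial disc flanges of radius 127 mm and thickness 12 mm, joined by a core cylinder of radius 36 mm and height 141 mm. The lower flange rests on z = 0 and the three cylinders share a vertical axis.

The I-beam is on the floor beside the stool on its +y side. The spool is on top of the stool.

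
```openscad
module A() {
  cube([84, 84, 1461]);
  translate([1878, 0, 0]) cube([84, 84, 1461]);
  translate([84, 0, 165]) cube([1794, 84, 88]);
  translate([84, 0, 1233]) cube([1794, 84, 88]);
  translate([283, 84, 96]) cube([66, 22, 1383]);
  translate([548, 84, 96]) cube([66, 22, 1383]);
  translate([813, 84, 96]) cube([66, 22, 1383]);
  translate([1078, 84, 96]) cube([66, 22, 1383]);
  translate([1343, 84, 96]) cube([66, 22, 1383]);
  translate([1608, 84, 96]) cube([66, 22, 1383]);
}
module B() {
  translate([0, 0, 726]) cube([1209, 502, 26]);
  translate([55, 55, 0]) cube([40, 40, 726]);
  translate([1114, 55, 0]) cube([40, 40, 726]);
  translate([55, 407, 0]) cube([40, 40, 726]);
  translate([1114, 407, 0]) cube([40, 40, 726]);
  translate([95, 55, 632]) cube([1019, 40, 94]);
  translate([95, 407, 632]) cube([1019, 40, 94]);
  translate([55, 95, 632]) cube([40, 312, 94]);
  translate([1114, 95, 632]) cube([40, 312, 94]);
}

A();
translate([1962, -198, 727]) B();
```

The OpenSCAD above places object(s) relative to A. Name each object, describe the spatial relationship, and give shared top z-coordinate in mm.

Both tops at z = 1479 mm.

A is a fence section. B is a table. The table is beside the fence section with their tops flush at z = 1479. The shared top z-coordinate is 1479 mm.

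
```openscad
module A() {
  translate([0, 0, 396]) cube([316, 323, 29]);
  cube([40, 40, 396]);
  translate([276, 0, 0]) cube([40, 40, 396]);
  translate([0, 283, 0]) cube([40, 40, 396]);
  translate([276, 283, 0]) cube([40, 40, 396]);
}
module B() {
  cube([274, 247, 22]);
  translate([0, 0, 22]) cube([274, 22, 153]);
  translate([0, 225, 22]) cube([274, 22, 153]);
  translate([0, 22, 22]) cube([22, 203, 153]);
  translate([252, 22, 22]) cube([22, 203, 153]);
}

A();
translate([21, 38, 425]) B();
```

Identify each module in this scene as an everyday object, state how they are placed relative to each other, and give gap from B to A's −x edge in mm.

A is a stool. B is an open box. The open box is on top of the stool, centred. The gap from the open box to the stool's −x edge is 21 mm.

The open box's min-x is at 21; the stool's min-x is 0; gap = 21 mm.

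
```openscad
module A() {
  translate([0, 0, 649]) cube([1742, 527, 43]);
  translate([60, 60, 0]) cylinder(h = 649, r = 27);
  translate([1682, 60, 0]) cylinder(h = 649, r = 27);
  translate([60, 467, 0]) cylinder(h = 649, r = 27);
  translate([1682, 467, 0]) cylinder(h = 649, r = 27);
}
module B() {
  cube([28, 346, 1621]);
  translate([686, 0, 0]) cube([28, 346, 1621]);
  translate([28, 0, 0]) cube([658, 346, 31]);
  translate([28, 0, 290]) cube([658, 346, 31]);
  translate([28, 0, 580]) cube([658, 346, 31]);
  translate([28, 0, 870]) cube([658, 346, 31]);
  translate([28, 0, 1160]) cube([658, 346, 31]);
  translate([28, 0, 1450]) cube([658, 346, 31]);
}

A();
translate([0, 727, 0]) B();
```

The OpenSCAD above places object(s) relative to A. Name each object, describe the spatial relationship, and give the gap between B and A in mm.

A is a table. B is a bookshelf. The bookshelf is on the floor beside the table on its +y side. The gap between the bookshelf and the table is 200 mm.

The bookshelf's nearest face is 200 mm from the table's +y face.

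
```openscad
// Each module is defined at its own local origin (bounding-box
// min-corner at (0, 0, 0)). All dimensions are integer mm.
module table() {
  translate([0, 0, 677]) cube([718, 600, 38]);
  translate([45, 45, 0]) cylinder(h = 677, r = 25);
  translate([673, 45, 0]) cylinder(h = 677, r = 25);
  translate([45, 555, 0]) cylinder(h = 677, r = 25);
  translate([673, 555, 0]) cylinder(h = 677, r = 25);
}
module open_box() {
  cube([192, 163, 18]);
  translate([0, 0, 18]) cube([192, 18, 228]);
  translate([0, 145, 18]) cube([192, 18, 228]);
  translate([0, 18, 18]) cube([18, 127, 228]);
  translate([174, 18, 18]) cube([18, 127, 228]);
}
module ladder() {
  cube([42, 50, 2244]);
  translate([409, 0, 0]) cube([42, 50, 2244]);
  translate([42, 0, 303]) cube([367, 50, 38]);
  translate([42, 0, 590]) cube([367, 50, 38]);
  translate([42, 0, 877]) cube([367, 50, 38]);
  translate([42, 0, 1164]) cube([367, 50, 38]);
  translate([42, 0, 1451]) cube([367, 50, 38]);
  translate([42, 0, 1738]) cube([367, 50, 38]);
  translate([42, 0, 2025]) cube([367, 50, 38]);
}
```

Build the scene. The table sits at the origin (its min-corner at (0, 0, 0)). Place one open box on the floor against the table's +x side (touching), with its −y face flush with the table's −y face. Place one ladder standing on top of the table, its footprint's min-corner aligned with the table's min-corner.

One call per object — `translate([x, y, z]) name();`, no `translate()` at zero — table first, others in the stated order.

table();
translate([718, 0, 0]) open_box();
translate([0, 0, 715]) ladder();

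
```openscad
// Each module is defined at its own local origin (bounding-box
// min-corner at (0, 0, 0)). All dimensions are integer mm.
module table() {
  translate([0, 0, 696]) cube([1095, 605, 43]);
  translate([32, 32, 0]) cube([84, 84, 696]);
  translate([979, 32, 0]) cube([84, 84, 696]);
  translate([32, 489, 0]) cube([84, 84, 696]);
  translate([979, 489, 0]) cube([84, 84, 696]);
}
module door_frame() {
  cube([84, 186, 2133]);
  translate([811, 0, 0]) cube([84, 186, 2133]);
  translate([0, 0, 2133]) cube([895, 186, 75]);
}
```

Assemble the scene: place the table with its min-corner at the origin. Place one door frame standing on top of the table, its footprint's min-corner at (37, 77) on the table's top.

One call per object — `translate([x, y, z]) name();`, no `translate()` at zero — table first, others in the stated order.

table();
translate([37, 77, 739]) door_frame();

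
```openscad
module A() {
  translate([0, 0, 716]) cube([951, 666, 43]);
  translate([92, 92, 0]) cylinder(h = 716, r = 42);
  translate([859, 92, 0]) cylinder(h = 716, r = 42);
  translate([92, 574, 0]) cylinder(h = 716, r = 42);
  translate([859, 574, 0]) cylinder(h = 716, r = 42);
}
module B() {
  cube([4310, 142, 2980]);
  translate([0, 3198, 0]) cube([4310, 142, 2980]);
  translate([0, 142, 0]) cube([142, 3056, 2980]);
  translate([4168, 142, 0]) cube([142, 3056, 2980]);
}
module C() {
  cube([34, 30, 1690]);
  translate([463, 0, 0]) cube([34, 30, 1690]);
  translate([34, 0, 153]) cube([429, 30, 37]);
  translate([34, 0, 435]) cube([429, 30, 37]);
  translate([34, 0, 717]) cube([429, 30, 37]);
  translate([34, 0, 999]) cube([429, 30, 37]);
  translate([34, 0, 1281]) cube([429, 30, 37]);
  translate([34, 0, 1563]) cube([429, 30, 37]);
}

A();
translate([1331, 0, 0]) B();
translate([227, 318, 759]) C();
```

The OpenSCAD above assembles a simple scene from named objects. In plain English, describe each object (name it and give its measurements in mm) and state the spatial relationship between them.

A is a table: top 951 mm (x) × 666 mm (y), 43 mm thick, upper face at z = 759 mm, on four round legs of 84 mm diameter, each leg's bounding box inset 50 mm from the nearest pair of top edges, running from z = 0 to the bottom of the top.

B is a box-shaped house frame (walls only): outside footprint 4310×3340 mm, wall height 2980 mm, wall thickness 142 mm. The two y-facing walls run the full x-width; the two x-facing walls fit between the inner faces of the y-facing walls.

C is a wooden ladder with two side rails of 34×30 mm section and 1690 mm height, set 497 mm apart overall. Between them run 6 rectangular rungs (30 mm deep, 37 mm thick), front faces flush with the rails' −y face. The bottom of the first rung is 153 mm above the floor and each subsequent rung is 282 mm higher than the one below.

The house frame is on the floor beside the table on its +x side. The ladder is on top of the table, centred.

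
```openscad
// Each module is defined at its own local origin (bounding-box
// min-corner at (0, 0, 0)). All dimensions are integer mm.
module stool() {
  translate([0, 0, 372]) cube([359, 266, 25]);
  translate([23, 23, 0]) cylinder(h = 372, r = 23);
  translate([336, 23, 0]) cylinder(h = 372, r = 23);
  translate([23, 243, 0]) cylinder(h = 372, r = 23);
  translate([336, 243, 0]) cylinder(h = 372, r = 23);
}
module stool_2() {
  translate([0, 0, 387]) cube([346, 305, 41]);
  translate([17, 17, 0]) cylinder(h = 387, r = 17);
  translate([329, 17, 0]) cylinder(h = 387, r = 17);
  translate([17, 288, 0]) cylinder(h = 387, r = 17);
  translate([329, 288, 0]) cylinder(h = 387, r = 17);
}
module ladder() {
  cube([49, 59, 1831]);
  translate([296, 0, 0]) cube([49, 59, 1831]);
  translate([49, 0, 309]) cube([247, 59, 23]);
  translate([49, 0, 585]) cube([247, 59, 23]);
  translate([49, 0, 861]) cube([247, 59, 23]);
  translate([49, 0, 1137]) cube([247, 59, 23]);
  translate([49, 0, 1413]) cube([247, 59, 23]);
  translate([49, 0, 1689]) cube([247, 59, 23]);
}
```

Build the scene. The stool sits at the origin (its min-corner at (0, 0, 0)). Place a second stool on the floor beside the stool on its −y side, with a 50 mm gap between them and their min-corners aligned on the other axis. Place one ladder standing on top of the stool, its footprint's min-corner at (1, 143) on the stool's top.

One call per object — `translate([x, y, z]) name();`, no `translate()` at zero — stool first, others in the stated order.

stool();
translate([0, -355, 0]) stool_2();
translate([1, 143, 397]) ladder();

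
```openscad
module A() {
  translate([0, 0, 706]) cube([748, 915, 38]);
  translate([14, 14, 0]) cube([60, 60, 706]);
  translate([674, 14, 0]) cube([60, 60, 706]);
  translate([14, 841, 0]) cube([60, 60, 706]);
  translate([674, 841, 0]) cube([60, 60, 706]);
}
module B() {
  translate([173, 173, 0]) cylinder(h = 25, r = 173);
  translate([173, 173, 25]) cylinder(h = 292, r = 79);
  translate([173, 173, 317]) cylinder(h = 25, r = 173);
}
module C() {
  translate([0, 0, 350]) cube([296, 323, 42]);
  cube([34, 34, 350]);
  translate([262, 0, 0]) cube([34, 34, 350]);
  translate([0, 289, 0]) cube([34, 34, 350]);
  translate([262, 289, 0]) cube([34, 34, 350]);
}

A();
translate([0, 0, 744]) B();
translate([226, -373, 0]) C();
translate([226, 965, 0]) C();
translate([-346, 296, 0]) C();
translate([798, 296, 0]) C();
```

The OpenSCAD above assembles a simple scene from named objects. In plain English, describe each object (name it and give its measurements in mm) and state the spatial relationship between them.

A is a table: top 748 mm (x) × 915 mm (y), 38 mm thick, upper face at z = 744 mm, on four 60×60 mm square legs, each inset 14 mm from the nearest pair of top edges, running from z = 0 to the bottom of the top.

B is a spool: two coaxial disc flanges of radius 173 mm and thickness 25 mm, joined by a core cylinder of radius 79 mm and height 292 mm. The lower flange rests on z = 0 and the three cylinders share a vertical axis.

C is a four-legged stool. The seat is a 296×323×42 mm slab whose top surface is at z = 392 mm; four square legs, each 34×34 mm in cross-section, run from the floor (z = 0) to the underside of the seat, each flush with a corner of the seat.

The spool is on top of the table. Four stools sit around the table at the −y, +y, −x, +x sides.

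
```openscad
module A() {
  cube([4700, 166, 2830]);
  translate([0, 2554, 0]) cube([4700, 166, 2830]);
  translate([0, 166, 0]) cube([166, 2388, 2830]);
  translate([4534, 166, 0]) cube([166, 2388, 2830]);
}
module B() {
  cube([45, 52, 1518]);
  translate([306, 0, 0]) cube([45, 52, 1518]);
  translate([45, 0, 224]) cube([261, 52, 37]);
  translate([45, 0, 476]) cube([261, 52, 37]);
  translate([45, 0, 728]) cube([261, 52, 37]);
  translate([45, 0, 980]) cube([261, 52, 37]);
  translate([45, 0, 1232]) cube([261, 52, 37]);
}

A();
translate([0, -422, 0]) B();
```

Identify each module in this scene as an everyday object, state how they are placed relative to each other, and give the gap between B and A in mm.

A is a house frame. B is a ladder. The ladder is on the floor beside the house frame on its −y side. The gap between the ladder and the house frame is 370 mm.

The ladder's nearest face is 370 mm from the house frame's −y face.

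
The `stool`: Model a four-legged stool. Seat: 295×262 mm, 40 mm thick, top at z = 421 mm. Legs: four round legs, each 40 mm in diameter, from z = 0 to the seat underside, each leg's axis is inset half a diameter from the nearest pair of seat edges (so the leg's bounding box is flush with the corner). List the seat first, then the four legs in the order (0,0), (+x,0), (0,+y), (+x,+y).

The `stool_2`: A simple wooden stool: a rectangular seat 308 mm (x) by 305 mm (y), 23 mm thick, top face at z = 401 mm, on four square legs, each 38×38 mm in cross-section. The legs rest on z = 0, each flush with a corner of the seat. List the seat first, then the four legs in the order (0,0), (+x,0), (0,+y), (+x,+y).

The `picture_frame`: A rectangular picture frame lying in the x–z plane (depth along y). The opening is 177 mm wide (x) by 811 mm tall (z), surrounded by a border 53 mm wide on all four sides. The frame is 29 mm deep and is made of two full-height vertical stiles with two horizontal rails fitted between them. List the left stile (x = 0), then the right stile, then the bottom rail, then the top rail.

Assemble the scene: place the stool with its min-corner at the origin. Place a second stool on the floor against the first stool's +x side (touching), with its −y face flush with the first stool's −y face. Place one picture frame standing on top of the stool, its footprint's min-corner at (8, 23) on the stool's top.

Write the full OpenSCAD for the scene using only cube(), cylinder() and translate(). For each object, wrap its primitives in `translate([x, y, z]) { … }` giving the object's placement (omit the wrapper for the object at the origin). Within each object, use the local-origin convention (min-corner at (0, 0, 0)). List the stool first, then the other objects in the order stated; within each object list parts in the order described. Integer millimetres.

translate([0, 0, 381]) cube([295, 262, 40]);
translate([20, 20, 0]) cylinder(h = 381, r = 20);
translate([275, 20, 0]) cylinder(h = 381, r = 20);
translate([20, 242, 0]) cylinder(h = 381, r = 20);
translate([275, 242, 0]) cylinder(h = 381, r = 20);
translate([295, 0, 0]) {
  translate([0, 0, 378]) cube([308, 305, 23]);
  cube([38, 38, 378]);
  translate([270, 0, 0]) cube([38, 38, 378]);
  translate([0, 267, 0]) cube([38, 38, 378]);
  translate([270, 267, 0]) cube([38, 38, 378]);
}
translate([8, 23, 421]) {
  cube([53, 29, 917]);
  translate([230, 0, 0]) cube([53, 29, 917]);
  translate([53, 0, 0]) cube([177, 29, 53]);
  translate([53, 0, 864]) cube([177, 29, 53]);
}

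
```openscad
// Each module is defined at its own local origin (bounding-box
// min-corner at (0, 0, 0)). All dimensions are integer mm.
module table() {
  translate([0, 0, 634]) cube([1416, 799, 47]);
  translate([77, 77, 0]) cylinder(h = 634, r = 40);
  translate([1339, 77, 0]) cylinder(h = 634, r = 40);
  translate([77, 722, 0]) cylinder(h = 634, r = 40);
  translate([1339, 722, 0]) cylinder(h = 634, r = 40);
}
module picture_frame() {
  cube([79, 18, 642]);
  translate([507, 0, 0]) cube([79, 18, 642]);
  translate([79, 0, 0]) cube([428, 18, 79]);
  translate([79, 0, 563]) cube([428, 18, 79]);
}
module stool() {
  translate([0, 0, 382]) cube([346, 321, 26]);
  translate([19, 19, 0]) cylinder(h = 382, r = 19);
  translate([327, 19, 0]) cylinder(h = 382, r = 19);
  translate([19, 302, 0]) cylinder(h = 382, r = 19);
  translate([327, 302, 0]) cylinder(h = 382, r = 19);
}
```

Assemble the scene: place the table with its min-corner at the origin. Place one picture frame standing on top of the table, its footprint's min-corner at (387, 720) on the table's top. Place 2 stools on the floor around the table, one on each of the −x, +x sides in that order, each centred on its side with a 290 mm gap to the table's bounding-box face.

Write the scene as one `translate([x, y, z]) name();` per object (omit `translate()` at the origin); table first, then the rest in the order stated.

table();
translate([387, 720, 681]) picture_frame();
translate([-636, 239, 0]) stool();
translate([1706, 239, 0]) stool();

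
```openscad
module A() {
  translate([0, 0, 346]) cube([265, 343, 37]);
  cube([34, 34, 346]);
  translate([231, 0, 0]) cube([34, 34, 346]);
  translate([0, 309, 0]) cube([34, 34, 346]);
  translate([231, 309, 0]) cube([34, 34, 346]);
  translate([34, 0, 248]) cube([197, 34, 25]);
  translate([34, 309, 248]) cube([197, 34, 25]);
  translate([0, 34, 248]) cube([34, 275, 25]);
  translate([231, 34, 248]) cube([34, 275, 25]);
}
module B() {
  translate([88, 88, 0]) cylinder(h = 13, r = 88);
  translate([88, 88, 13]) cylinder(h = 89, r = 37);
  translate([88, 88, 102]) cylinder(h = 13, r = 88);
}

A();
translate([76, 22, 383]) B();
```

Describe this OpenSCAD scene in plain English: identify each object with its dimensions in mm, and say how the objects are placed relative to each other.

A is a simple wooden stool: a rectangular seat 265 mm (x) by 343 mm (y), 37 mm thick, top face at z = 383 mm, on four square legs, each 34×34 mm in cross-section. The legs rest on z = 0, each flush with a corner of the seat. Four stretchers, 34 mm wide and 25 mm tall, connect adjacent legs with their undersides at z = 248 mm, each running between the inner faces of the legs it joins and aligned with the legs' outer faces on the other axis.

B is a spool: two coaxial disc flanges of radius 88 mm and thickness 13 mm, joined by a core cylinder of radius 37 mm and height 89 mm. The lower flange rests on z = 0 and the three cylinders share a vertical axis.

The spool is on top of the stool.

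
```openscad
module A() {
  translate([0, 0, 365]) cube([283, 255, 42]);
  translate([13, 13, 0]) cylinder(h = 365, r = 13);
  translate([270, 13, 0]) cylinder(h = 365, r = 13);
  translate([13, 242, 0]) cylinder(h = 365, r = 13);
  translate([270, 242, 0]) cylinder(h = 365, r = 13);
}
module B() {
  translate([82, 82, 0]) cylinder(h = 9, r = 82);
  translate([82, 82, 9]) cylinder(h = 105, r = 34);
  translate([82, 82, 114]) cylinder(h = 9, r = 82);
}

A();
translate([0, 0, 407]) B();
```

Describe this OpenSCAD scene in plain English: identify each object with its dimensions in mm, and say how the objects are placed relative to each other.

A is a four-legged stool. The seat is 283×255 mm, 42 mm thick, top at z = 407 mm. It stands on four round legs, each 26 mm in diameter, from z = 0 to the seat underside, each leg's axis is inset half a diameter from the nearest pair of seat edges (so the leg's bounding box is flush with the corner).

B is a spool: two coaxial disc flanges of radius 82 mm and thickness 9 mm, joined by a core cylinder of radius 34 mm and height 105 mm. The lower flange rests on z = 0 and the three cylinders share a vertical axis.

The spool is on top of the stool.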